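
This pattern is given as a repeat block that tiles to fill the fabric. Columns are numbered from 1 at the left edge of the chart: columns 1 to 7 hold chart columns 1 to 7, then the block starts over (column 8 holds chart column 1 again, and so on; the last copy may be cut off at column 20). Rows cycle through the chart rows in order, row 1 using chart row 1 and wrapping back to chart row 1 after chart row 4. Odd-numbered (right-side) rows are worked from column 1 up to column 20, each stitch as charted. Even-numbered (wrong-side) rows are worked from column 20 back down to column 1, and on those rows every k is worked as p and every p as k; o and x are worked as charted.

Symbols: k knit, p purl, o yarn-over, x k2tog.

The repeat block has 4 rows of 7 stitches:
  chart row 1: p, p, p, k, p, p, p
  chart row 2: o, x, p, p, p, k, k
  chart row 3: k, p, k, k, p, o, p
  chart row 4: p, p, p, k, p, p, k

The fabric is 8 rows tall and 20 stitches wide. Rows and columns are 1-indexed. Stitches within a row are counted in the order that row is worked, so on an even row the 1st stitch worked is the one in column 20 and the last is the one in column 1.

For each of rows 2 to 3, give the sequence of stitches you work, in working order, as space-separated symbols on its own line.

Row 2: chart row 2, WS - tiled (columns 1-20): o x p p p k k o x p p p k k o x p p p k; work from column 20 back to 1 with k<->p swapped.
Row 3: chart row 3, RS - tile across columns 1-20 and work as-is.

== ROWS AS WORKED ==
p k k k x o p p k k k x o p p k k k x o
k p k k p o p k p k k p o p k p k k p o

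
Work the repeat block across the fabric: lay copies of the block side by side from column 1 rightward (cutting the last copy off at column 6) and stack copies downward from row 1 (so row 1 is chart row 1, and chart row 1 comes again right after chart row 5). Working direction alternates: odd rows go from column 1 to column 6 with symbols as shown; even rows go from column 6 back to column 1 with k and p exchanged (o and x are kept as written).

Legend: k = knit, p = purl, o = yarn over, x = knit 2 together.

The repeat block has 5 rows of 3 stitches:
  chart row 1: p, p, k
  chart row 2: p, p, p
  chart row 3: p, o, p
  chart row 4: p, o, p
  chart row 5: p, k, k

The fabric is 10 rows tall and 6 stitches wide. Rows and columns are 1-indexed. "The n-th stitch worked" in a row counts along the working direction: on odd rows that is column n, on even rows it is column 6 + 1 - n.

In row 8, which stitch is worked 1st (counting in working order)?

For row 8: chart row = ((8-1) mod 5) + 1 = 3; this is a WS (even) row.
Chart row 3 tiled across columns 1-6: p o p p o p
WS: work from column 6 back to column 1 (reverse the tiled row), swapping k<->p (o and x unchanged).
Row 8 as worked: k o k k o k
Counting 1 along the worked row gives k.

== STITCH ==
k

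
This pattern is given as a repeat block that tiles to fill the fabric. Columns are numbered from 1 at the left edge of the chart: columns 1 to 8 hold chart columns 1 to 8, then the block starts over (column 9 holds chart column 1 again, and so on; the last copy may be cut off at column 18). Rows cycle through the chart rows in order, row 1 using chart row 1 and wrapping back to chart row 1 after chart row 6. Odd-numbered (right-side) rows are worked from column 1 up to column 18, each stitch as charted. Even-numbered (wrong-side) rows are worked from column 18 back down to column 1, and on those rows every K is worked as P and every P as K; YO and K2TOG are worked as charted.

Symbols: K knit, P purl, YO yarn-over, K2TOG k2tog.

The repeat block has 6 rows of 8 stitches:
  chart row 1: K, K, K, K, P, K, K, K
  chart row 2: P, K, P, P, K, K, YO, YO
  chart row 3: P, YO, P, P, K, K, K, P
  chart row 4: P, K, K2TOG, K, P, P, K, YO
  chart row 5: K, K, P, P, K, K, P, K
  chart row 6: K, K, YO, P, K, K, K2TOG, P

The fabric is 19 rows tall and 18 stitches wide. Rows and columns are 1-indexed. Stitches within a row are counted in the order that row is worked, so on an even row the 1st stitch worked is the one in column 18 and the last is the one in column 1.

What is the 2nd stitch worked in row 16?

== STITCH ==
K

Derivation:
Row 16 uses chart row ((16-1) mod 6)+1 = 4. Row 16 is even, so WS.
Chart row 4 tiled across columns 1-18: P K K2TOG K P P K YO P K K2TOG K P P K YO P K
WS: work from column 18 back to column 1 (reverse the tiled row), swapping K<->P (YO and K2TOG unchanged).
Row 16 as worked: P K YO P K K P K2TOG P K YO P K K P K2TOG P K
The 2nd stitch worked is K.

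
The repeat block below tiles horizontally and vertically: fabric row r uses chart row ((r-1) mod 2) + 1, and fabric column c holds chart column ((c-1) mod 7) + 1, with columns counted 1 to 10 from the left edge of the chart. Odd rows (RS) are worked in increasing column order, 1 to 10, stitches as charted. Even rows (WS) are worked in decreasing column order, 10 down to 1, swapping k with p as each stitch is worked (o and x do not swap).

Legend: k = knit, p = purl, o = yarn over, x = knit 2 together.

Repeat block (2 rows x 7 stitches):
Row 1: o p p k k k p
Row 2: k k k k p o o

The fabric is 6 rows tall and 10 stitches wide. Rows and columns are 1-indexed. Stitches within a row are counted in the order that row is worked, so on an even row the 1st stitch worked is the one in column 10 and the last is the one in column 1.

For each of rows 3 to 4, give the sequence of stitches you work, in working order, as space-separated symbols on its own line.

Row 3: chart row 1, RS - tile across columns 1-10 and work as-is.
Row 4: chart row 2, WS - tiled (columns 1-10): k k k k p o o k k k; work from column 10 back to 1 with k<->p swapped.

Result:
o p p k k k p o p p
p p p o o k p p p p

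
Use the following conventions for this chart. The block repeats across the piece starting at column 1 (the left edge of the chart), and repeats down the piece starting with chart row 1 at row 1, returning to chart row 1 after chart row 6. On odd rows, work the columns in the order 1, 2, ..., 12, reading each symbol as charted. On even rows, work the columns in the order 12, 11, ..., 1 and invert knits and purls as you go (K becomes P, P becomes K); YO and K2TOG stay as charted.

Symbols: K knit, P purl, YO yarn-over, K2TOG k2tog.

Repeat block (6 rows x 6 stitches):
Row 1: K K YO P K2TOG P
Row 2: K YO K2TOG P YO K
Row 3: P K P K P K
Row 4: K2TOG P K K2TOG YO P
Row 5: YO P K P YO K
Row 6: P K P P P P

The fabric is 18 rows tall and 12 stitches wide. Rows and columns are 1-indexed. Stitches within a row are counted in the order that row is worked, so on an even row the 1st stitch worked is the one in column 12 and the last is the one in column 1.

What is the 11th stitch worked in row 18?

Row 18 uses chart row ((18-1) mod 6)+1 = 6. Row 18 is even, so WS.
Chart row 6 tiled across columns 1-12: P K P P P P P K P P P P
Wrong side: read the tiled row from column 12 down to 1 and exchange K with P (leave YO, K2TOG).
Row 18 as worked: K K K K P K K K K K P K
The 11th stitch worked is P.

Result:
P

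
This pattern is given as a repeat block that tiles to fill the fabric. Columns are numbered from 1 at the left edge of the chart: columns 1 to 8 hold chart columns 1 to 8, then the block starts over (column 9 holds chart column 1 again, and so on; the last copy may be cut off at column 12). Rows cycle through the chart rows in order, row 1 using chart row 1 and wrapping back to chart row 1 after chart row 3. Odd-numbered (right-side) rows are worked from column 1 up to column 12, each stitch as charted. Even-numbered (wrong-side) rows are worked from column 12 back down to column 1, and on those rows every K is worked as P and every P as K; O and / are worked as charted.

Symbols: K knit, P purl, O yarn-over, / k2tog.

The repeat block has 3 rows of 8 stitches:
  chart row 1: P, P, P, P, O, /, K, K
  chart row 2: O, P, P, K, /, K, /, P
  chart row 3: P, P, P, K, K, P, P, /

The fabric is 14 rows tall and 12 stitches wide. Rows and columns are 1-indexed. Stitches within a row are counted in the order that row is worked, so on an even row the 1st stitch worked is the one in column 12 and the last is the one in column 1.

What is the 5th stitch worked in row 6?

Row 6: (6-1) mod 3 = 2, so use chart row 3. Even row -> WS.
Chart row 3 tiled across columns 1-12: P P P K K P P / P P P K
WS row: flip the tiled sequence (start at column 12) and apply K<->P; O and / stay.
Row 6 as worked: P K K K / K K P P K K K
Stitch 5 in working order -> /

== STITCH ==
/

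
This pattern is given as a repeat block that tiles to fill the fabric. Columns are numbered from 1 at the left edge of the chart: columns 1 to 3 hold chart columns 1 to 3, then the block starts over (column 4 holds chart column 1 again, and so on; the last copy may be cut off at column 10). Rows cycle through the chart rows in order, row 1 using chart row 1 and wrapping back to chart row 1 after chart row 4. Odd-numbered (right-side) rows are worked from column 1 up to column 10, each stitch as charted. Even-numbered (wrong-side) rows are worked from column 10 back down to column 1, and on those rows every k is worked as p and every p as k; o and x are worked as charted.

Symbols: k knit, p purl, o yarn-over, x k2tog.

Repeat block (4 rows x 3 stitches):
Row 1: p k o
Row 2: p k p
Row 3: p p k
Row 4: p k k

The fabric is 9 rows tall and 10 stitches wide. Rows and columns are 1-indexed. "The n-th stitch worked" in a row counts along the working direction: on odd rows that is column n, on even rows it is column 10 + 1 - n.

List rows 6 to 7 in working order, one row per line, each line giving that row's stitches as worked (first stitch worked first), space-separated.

Result:
k k p k k p k k p k
p p k p p k p p k p

Derivation:
Row 6: chart row 2, WS - tiled (columns 1-10): p k p p k p p k p p; work from column 10 back to 1 with k<->p swapped.
Row 7: chart row 3, RS - tile across columns 1-10 and work as-is.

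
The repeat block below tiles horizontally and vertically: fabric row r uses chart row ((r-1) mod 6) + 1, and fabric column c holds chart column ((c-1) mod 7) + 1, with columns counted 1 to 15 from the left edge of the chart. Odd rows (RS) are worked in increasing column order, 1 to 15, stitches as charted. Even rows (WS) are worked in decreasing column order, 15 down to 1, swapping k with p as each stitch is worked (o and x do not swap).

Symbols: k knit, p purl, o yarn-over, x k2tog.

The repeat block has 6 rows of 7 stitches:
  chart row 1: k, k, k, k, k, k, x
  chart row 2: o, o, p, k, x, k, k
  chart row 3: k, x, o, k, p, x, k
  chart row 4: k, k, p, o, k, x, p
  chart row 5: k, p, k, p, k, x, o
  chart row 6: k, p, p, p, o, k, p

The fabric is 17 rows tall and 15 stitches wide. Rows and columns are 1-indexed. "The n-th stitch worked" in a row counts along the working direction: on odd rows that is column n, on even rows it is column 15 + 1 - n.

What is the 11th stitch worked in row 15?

Stitch:
k

Derivation:
Row 15 uses chart row ((15-1) mod 6)+1 = 3. Row 15 is odd, so RS.
Chart row 3 tiled across columns 1-15: k x o k p x k k x o k p x k k
Right side: take the tiled row as-is (worked left to right from column 1).
Counting 11 along the worked row gives k.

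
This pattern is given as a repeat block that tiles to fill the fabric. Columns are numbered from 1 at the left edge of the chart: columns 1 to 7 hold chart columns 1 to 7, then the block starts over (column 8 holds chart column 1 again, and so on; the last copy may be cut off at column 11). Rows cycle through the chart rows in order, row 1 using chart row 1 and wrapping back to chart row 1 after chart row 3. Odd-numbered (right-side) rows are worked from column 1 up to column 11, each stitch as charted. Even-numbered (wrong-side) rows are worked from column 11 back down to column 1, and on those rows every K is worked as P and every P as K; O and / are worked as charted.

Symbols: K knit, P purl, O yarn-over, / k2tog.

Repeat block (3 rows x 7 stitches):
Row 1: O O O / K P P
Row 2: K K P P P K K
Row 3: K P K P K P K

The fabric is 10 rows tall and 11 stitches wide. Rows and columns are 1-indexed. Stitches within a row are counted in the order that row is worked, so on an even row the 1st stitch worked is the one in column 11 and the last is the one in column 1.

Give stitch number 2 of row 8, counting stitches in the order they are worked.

Stitch:
K

Derivation:
Row 8 uses chart row ((8-1) mod 3)+1 = 2. Row 8 is even, so WS.
Chart row 2 tiled across columns 1-11: K K P P P K K K K P P
WS row: flip the tiled sequence (start at column 11) and apply K<->P; O and / stay.
Row 8 as worked: K K P P P P K K K P P
Counting 2 along the worked row gives K.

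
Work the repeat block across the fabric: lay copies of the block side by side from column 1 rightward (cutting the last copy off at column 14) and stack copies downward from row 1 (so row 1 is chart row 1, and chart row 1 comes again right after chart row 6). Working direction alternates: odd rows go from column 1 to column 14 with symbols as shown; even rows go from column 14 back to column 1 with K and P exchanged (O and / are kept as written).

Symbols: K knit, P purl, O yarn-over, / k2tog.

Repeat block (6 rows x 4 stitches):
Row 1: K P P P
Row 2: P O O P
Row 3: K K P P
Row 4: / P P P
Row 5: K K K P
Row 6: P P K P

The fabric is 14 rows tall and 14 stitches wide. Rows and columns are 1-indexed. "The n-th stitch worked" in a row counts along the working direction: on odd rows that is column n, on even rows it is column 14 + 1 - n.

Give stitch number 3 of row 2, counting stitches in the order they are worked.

== STITCH ==
K

Derivation:
For row 2: chart row = ((2-1) mod 6) + 1 = 2; this is a WS (even) row.
Chart row 2 tiled across columns 1-14: P O O P P O O P P O O P P O
WS row: flip the tiled sequence (start at column 14) and apply K<->P; O and / stay.
Row 2 as worked: O K K O O K K O O K K O O K
The 3rd stitch worked is K.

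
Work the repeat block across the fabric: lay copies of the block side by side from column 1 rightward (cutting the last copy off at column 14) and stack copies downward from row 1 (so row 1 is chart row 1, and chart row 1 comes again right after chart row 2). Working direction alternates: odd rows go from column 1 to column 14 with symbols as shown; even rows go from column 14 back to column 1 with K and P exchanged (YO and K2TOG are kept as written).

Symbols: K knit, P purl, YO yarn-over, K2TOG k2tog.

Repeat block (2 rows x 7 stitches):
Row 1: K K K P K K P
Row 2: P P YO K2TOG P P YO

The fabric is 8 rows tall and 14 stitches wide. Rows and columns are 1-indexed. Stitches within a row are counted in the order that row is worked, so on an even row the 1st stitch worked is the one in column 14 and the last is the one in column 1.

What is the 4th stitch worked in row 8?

== STITCH ==
K2TOG

Derivation:
Row 8: (8-1) mod 2 = 1, so use chart row 2. Even row -> WS.
Chart row 2 tiled across columns 1-14: P P YO K2TOG P P YO P P YO K2TOG P P YO
WS row: flip the tiled sequence (start at column 14) and apply K<->P; YO and K2TOG stay.
Row 8 as worked: YO K K K2TOG YO K K YO K K K2TOG YO K K
The 4th stitch worked is K2TOG.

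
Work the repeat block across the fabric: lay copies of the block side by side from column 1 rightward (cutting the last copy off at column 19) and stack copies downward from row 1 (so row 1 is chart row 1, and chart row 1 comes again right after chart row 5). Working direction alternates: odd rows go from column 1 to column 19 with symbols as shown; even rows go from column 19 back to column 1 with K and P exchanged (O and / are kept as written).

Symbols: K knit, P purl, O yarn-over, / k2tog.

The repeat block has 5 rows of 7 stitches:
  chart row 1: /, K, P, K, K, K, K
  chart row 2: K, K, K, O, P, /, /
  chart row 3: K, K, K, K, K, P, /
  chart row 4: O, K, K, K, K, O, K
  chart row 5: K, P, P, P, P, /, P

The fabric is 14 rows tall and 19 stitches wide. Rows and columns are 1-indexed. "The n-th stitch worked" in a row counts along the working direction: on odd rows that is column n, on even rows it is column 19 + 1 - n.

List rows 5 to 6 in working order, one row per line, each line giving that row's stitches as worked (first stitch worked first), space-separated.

Result:
K P P P P / P K P P P P / P K P P P P
P P K P / P P P P K P / P P P P K P /

Derivation:
Row 5: chart row 5, RS - tile across columns 1-19 and work as-is.
Row 6: chart row 1, WS - tiled (columns 1-19): / K P K K K K / K P K K K K / K P K K; work from column 19 back to 1 with K<->P swapped.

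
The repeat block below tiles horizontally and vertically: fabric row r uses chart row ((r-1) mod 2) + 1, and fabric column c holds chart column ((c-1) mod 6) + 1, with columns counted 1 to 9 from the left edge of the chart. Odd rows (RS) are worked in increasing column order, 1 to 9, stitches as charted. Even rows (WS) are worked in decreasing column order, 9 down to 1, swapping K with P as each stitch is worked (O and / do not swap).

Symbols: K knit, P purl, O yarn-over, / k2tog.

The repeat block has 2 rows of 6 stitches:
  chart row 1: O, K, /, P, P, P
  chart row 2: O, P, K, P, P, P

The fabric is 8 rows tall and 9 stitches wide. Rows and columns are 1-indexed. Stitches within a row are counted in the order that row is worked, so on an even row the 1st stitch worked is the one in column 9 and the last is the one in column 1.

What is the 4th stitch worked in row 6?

Row 6 uses chart row ((6-1) mod 2)+1 = 2. Row 6 is even, so WS.
Chart row 2 tiled across columns 1-9: O P K P P P O P K
WS: work from column 9 back to column 1 (reverse the tiled row), swapping K<->P (O and / unchanged).
Row 6 as worked: P K O K K K P K O
Stitch 4 in working order -> K

Result:
K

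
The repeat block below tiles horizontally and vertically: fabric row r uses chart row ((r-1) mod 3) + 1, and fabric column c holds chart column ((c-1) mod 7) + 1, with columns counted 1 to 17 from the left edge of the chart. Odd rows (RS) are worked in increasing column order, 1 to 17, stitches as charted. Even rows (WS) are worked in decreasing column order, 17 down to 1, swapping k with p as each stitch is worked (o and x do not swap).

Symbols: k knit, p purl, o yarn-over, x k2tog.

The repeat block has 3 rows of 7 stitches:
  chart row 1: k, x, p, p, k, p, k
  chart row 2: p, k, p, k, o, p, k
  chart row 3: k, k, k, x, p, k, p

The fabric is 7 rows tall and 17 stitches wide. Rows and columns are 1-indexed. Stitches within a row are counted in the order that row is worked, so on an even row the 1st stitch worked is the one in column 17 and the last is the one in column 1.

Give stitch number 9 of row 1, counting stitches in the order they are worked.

Row 1: (1-1) mod 3 = 0, so use chart row 1. Odd row -> RS.
Chart row 1 tiled across columns 1-17: k x p p k p k k x p p k p k k x p
RS: work column 1 to column 17, symbols as charted — the tiled row is the row as worked.
Counting 9 along the worked row gives x.

Result:
x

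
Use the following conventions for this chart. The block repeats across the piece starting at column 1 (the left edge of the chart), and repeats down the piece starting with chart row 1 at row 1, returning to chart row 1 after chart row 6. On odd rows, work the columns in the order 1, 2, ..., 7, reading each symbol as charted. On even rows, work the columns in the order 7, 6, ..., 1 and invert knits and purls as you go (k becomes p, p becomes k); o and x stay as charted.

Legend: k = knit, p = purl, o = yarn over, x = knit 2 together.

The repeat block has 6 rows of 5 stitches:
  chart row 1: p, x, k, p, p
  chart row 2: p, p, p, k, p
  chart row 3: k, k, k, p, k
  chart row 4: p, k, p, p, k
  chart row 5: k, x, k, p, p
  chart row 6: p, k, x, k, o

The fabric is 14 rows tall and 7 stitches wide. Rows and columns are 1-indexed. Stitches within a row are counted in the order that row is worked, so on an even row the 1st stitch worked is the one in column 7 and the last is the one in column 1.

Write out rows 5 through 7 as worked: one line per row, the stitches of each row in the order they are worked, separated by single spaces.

Row 5: chart row 5, RS - tile across columns 1-7 and work as-is.
Row 6: chart row 6, WS - tiled (columns 1-7): p k x k o p k; work from column 7 back to 1 with k<->p swapped.
Row 7: chart row 1, RS - tile across columns 1-7 and work as-is.

Result:
k x k p p k x
p k o p x p k
p x k p p p x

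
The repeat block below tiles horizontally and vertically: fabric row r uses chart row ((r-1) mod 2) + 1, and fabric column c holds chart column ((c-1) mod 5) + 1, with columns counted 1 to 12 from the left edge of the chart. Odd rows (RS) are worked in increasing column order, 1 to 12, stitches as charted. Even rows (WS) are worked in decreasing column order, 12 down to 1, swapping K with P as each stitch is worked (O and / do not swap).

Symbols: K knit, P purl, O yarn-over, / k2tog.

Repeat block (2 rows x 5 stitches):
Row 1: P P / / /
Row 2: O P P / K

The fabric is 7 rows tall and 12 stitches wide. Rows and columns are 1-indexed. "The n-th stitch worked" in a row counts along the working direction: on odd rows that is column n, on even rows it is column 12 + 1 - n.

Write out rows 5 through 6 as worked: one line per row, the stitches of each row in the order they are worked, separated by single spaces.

== ROWS AS WORKED ==
P P / / / P P / / / P P
K O P / K K O P / K K O

Derivation:
Row 5: chart row 1, RS - tile across columns 1-12 and work as-is.
Row 6: chart row 2, WS - tiled (columns 1-12): O P P / K O P P / K O P; work from column 12 back to 1 with K<->P swapped.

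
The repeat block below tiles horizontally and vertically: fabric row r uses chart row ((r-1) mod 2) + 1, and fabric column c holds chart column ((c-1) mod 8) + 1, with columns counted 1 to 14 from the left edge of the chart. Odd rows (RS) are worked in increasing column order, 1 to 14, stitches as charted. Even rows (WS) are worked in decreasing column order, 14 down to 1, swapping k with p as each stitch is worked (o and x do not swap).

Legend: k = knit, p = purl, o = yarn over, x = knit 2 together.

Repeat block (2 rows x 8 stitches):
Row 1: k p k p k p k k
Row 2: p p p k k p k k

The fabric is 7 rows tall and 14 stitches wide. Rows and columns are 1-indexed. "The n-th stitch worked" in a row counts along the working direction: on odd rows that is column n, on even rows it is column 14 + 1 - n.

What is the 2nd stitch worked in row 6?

== STITCH ==
p

Derivation:
For row 6: chart row = ((6-1) mod 2) + 1 = 2; this is a WS (even) row.
Chart row 2 tiled across columns 1-14: p p p k k p k k p p p k k p
WS row: flip the tiled sequence (start at column 14) and apply k<->p; o and x stay.
Row 6 as worked: k p p k k k p p k p p k k k
The 2nd stitch worked is p.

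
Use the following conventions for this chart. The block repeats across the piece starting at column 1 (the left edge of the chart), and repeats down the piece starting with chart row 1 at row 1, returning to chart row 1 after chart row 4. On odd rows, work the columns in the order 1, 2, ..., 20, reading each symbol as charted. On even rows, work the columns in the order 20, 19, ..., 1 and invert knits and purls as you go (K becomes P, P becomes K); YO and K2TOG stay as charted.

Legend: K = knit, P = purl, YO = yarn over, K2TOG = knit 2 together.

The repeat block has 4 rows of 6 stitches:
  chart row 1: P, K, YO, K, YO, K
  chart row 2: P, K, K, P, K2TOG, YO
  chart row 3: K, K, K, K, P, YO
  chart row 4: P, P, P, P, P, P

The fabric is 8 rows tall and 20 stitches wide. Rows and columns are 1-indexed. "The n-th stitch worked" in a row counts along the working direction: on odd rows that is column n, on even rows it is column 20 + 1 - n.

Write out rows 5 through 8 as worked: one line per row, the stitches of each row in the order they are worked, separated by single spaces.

== ROWS AS WORKED ==
P K YO K YO K P K YO K YO K P K YO K YO K P K
P K YO K2TOG K P P K YO K2TOG K P P K YO K2TOG K P P K
K K K K P YO K K K K P YO K K K K P YO K K
K K K K K K K K K K K K K K K K K K K K

Derivation:
Row 5: chart row 1, RS - tile across columns 1-20 and work as-is.
Row 6: chart row 2, WS - tiled (columns 1-20): P K K P K2TOG YO P K K P K2TOG YO P K K P K2TOG YO P K; work from column 20 back to 1 with K<->P swapped.
Row 7: chart row 3, RS - tile across columns 1-20 and work as-is.
Row 8: chart row 4, WS - tiled (columns 1-20): P P P P P P P P P P P P P P P P P P P P; work from column 20 back to 1 with K<->P swapped.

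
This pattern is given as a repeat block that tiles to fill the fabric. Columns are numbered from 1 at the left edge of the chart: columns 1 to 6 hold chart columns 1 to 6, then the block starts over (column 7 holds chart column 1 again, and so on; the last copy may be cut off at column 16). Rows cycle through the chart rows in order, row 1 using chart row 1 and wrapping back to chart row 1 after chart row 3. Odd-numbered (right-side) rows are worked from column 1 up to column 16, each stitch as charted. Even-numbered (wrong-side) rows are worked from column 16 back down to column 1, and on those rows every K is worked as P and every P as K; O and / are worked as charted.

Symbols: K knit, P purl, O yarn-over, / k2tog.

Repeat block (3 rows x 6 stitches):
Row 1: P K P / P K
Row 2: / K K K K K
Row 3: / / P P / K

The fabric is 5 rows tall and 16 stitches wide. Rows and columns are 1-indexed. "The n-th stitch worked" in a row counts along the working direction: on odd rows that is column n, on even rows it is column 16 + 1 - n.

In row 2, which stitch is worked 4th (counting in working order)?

Row 2 uses chart row ((2-1) mod 3)+1 = 2. Row 2 is even, so WS.
Chart row 2 tiled across columns 1-16: / K K K K K / K K K K K / K K K
WS row: flip the tiled sequence (start at column 16) and apply K<->P; O and / stay.
Row 2 as worked: P P P / P P P P P / P P P P P /
Stitch 4 in working order -> /

Stitch:
/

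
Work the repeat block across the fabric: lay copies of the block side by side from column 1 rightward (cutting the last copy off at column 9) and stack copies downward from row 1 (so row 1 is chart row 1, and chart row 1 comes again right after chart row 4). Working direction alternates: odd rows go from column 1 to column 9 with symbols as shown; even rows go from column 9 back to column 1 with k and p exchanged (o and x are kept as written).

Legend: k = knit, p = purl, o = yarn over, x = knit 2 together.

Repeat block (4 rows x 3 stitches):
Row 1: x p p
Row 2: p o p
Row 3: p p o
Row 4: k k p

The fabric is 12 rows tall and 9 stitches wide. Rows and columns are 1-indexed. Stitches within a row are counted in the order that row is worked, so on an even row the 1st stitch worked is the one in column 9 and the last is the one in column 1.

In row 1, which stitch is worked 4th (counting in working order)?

== STITCH ==
x

Derivation:
For row 1: chart row = ((1-1) mod 4) + 1 = 1; this is a RS (odd) row.
Chart row 1 tiled across columns 1-9: x p p x p p x p p
Right side: take the tiled row as-is (worked left to right from column 1).
The 4th stitch worked is x.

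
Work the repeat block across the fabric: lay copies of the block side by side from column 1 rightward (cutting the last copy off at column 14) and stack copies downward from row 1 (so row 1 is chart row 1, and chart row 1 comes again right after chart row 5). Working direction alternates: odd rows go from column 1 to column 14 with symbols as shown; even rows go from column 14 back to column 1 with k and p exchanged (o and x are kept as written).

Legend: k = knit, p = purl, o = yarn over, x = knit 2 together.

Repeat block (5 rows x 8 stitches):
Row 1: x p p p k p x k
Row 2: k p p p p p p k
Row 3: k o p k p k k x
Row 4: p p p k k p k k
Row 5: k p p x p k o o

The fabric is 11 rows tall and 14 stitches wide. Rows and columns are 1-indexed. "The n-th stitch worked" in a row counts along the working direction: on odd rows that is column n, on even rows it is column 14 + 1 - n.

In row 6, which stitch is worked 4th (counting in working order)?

Result:
k

Derivation:
Row 6 uses chart row ((6-1) mod 5)+1 = 1. Row 6 is even, so WS.
Chart row 1 tiled across columns 1-14: x p p p k p x k x p p p k p
WS row: flip the tiled sequence (start at column 14) and apply k<->p; o and x stay.
Row 6 as worked: k p k k k x p x k p k k k x
Counting 4 along the worked row gives k.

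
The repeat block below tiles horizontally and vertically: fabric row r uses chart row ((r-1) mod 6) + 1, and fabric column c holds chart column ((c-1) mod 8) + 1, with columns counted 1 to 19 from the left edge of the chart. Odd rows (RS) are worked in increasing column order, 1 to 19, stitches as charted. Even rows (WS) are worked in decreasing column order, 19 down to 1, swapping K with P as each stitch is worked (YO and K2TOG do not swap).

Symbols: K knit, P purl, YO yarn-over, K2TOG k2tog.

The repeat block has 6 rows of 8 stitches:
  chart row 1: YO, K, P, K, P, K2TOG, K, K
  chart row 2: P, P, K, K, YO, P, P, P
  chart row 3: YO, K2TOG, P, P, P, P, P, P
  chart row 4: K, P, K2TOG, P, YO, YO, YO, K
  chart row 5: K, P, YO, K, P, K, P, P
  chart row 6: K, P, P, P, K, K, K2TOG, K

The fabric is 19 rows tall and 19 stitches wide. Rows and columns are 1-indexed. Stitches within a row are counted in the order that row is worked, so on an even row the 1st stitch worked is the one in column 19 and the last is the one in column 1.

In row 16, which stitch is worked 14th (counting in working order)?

Row 16 uses chart row ((16-1) mod 6)+1 = 4. Row 16 is even, so WS.
Chart row 4 tiled across columns 1-19: K P K2TOG P YO YO YO K K P K2TOG P YO YO YO K K P K2TOG
WS: work from column 19 back to column 1 (reverse the tiled row), swapping K<->P (YO and K2TOG unchanged).
Row 16 as worked: K2TOG K P P YO YO YO K K2TOG K P P YO YO YO K K2TOG K P
The 14th stitch worked is YO.

== STITCH ==
YO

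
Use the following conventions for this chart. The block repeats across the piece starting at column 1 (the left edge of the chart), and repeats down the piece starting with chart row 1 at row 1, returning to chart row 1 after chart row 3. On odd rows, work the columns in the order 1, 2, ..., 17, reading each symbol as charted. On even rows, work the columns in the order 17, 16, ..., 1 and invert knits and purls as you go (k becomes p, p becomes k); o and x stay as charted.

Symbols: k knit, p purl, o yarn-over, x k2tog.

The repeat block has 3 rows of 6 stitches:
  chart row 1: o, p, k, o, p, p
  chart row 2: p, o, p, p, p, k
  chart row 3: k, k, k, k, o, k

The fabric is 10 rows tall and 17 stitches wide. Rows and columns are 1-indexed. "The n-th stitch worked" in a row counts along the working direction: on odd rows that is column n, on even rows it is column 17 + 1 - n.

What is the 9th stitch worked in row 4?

== STITCH ==
p

Derivation:
Row 4: (4-1) mod 3 = 0, so use chart row 1. Even row -> WS.
Chart row 1 tiled across columns 1-17: o p k o p p o p k o p p o p k o p
Wrong side: read the tiled row from column 17 down to 1 and exchange k with p (leave o, x).
Row 4 as worked: k o p k o k k o p k o k k o p k o
The 9th stitch worked is p.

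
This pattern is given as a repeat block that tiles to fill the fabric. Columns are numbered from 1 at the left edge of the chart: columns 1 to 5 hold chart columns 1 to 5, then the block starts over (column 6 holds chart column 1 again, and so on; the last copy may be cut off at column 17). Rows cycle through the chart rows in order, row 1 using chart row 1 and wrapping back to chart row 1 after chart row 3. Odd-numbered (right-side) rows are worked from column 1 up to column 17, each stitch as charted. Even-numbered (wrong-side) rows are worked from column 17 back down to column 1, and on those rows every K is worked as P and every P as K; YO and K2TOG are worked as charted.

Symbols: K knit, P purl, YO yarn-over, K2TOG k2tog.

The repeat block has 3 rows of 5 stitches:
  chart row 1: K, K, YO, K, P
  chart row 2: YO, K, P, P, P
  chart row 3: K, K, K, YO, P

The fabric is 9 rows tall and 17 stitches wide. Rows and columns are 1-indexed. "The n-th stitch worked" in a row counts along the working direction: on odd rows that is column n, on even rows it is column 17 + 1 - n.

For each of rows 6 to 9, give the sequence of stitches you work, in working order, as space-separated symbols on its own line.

Row 6: chart row 3, WS - tiled (columns 1-17): K K K YO P K K K YO P K K K YO P K K; work from column 17 back to 1 with K<->P swapped.
Row 7: chart row 1, RS - tile across columns 1-17 and work as-is.
Row 8: chart row 2, WS - tiled (columns 1-17): YO K P P P YO K P P P YO K P P P YO K; work from column 17 back to 1 with K<->P swapped.
Row 9: chart row 3, RS - tile across columns 1-17 and work as-is.

Result:
P P K YO P P P K YO P P P K YO P P P
K K YO K P K K YO K P K K YO K P K K
P YO K K K P YO K K K P YO K K K P YO
K K K YO P K K K YO P K K K YO P K K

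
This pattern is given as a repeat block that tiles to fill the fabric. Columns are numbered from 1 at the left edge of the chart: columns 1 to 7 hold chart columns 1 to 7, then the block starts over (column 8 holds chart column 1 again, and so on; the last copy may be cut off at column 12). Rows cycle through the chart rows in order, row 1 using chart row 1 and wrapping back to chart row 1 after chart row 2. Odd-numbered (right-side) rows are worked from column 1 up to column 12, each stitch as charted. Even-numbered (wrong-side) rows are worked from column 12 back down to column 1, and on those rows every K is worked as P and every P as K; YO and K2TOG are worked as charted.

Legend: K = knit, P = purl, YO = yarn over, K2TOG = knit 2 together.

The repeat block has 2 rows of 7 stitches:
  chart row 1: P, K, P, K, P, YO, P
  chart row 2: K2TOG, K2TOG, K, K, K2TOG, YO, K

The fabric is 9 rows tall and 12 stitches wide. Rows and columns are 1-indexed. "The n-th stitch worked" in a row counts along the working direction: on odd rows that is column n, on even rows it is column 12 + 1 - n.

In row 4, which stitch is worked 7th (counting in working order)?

Row 4 uses chart row ((4-1) mod 2)+1 = 2. Row 4 is even, so WS.
Chart row 2 tiled across columns 1-12: K2TOG K2TOG K K K2TOG YO K K2TOG K2TOG K K K2TOG
WS row: flip the tiled sequence (start at column 12) and apply K<->P; YO and K2TOG stay.
Row 4 as worked: K2TOG P P K2TOG K2TOG P YO K2TOG P P K2TOG K2TOG
Counting 7 along the worked row gives YO.

== STITCH ==
YO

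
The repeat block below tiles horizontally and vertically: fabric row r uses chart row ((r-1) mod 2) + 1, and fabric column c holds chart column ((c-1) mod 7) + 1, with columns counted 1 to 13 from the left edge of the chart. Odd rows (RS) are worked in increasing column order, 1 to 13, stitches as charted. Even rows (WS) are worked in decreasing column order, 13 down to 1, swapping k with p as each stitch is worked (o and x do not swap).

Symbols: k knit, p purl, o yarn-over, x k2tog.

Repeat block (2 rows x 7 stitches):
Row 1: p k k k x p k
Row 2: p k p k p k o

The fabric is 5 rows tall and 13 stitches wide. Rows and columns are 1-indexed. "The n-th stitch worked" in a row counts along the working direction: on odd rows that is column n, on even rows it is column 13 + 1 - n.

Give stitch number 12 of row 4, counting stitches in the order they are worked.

For row 4: chart row = ((4-1) mod 2) + 1 = 2; this is a WS (even) row.
Chart row 2 tiled across columns 1-13: p k p k p k o p k p k p k
WS: work from column 13 back to column 1 (reverse the tiled row), swapping k<->p (o and x unchanged).
Row 4 as worked: p k p k p k o p k p k p k
Stitch 12 in working order -> p

Result:
p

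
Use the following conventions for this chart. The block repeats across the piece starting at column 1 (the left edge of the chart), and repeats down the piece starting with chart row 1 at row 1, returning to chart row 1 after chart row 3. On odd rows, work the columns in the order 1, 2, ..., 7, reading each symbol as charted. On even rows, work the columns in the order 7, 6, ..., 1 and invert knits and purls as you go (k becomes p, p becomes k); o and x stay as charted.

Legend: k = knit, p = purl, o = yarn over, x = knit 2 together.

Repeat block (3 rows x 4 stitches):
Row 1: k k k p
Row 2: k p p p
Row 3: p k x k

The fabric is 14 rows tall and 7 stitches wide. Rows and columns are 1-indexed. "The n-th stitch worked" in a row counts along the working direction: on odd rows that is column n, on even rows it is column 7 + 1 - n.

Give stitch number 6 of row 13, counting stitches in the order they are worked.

For row 13: chart row = ((13-1) mod 3) + 1 = 1; this is a RS (odd) row.
Chart row 1 tiled across columns 1-7: k k k p k k k
Right side: take the tiled row as-is (worked left to right from column 1).
Stitch 6 in working order -> k

Stitch:
k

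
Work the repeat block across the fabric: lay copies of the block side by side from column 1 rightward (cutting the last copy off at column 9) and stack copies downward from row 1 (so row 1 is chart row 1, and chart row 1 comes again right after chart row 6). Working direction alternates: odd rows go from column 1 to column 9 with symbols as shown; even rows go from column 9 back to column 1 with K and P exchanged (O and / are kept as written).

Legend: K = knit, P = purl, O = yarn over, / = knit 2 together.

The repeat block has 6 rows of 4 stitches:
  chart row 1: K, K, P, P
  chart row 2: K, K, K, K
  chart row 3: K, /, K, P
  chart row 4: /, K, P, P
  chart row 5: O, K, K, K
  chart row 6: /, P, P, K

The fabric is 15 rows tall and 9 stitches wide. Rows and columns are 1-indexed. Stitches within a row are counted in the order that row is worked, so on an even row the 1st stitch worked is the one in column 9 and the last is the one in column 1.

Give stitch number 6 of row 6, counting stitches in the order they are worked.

Row 6 uses chart row ((6-1) mod 6)+1 = 6. Row 6 is even, so WS.
Chart row 6 tiled across columns 1-9: / P P K / P P K /
WS: work from column 9 back to column 1 (reverse the tiled row), swapping K<->P (O and / unchanged).
Row 6 as worked: / P K K / P K K /
Counting 6 along the worked row gives P.

Result:
P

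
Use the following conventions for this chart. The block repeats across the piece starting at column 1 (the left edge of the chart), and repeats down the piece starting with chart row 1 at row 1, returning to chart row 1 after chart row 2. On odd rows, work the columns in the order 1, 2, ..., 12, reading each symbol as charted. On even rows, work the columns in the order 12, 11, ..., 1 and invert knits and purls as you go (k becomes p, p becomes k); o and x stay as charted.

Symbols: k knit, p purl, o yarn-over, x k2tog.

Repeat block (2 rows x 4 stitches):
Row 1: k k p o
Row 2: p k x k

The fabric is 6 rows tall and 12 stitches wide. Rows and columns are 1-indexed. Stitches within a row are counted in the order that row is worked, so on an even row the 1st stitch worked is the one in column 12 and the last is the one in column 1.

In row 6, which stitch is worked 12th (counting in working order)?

Row 6 uses chart row ((6-1) mod 2)+1 = 2. Row 6 is even, so WS.
Chart row 2 tiled across columns 1-12: p k x k p k x k p k x k
WS: work from column 12 back to column 1 (reverse the tiled row), swapping k<->p (o and x unchanged).
Row 6 as worked: p x p k p x p k p x p k
The 12th stitch worked is k.

== STITCH ==
k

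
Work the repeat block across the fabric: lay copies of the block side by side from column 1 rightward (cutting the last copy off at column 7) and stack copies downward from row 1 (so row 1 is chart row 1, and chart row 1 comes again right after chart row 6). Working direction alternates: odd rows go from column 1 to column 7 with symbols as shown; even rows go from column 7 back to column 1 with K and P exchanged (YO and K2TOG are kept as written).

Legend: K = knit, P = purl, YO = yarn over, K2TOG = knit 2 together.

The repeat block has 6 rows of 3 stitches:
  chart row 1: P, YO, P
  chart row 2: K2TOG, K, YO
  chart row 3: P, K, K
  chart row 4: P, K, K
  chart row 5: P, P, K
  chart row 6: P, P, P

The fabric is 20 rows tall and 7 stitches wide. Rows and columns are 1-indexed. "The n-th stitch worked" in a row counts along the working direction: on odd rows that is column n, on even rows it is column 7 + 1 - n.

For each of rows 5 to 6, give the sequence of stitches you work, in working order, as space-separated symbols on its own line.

Row 5: chart row 5, RS - tile across columns 1-7 and work as-is.
Row 6: chart row 6, WS - tiled (columns 1-7): P P P P P P P; work from column 7 back to 1 with K<->P swapped.

Rows as worked:
P P K P P K P
K K K K K K K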